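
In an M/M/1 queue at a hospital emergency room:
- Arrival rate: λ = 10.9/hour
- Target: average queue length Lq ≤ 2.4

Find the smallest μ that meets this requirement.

For M/M/1: Lq = λ²/(μ(μ-λ))
Need Lq ≤ 2.4, i.e. μ(μ-λ) ≥ λ²/2.4
μ² - 10.9μ - 118.81/2.4 ≥ 0  →  μ² - 10.9μ - 49.50417 ≥ 0
Quadratic formula (positive root): μ = [λ + √(λ² + 4×49.50417)]/2
Discriminant: 118.81 + 4×49.50417 = 316.8267, √316.8267 = 17.7996
μ ≥ (10.9 + 17.7996)/2 = 14.3498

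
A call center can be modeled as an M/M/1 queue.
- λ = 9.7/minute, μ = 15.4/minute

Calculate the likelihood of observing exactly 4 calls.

ρ = λ/μ = 9.7/15.4 = 0.6299
P(n) = (1-ρ)ρⁿ
P(4) = (1-0.6299) × 0.6299^4
P(4) = 0.37010 × 0.15743
P(4) = 0.05826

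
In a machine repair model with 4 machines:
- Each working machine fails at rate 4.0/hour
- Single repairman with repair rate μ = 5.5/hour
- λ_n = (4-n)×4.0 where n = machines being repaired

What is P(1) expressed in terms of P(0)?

P(1)/P(0) = ∏_{i=0}^{1-1} λ_i/μ_{i+1}
= (4-0)×4.0/5.5
= 2.9091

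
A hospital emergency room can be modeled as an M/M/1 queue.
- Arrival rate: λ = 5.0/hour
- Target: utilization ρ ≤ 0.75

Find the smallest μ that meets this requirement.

ρ = λ/μ, so μ = λ/ρ
μ ≥ 5.0/0.75 = 6.6667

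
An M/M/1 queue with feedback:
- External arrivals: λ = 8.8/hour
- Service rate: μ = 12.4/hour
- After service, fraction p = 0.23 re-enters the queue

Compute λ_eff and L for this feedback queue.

Effective arrival rate: λ_eff = λ/(1-p) = 8.8/(1-0.23) = 8.8/0.77 = 11.42857
ρ = λ_eff/μ = 11.42857/12.4 = 0.921659
L = ρ/(1-ρ) = 0.921659/(1-0.921659) = 11.7647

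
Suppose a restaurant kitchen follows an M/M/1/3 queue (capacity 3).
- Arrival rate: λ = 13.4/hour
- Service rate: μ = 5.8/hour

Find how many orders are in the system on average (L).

ρ = λ/μ = 13.4/5.8 = 2.31034
P₀ = (1-ρ)/(1-ρ^(K+1)) = (1-2.31034)/(1-2.31034^4) = -1.3103/-27.4907 = 0.04766
P_K = P₀×ρ^K = 0.047665 × 2.31034^3 = 0.047665 × 12.3318 = 0.5878
L = ρ[1 - (K+1)ρ^K + Kρ^(K+1)] / [(1-ρ)(1-ρ^(K+1))]
L = 2.31034 × (1 - 4×12.3318 + 3×28.4907) / ((1 - 2.31034) × (1 - 28.4907)) = 2.3823 orders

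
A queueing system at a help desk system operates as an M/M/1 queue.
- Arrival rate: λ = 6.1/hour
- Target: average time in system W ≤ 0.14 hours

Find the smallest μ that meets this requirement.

For M/M/1: W = 1/(μ-λ)
Need W ≤ 0.14, so 1/(μ-λ) ≤ 0.14
μ - λ ≥ 1/0.14 = 7.1429
μ ≥ 6.1 + 7.1429 = 13.2429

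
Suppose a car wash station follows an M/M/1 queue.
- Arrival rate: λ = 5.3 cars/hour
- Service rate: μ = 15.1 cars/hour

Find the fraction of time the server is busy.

Server utilization: ρ = λ/μ
ρ = 5.3/15.1 = 0.3510
The server is busy 35.10% of the time.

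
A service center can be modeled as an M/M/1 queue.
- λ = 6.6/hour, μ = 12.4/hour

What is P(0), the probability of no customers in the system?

ρ = λ/μ = 6.6/12.4 = 0.5323
P(0) = 1 - ρ = 1 - 0.5323 = 0.4677
The server is idle 46.77% of the time.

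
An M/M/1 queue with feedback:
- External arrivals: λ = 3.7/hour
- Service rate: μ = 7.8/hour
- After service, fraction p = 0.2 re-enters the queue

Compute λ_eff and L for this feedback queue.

Effective arrival rate: λ_eff = λ/(1-p) = 3.7/(1-0.2) = 3.7/0.80 = 4.6250
ρ = λ_eff/μ = 4.6250/7.8 = 0.59295
L = ρ/(1-ρ) = 0.59295/(1-0.59295) = 1.4567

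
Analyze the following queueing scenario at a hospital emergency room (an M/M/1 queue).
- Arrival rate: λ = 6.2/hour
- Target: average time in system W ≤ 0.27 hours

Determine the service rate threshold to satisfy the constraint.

For M/M/1: W = 1/(μ-λ)
Need W ≤ 0.27, so 1/(μ-λ) ≤ 0.27
μ - λ ≥ 1/0.27 = 3.7037
μ ≥ 6.2 + 3.7037 = 9.9037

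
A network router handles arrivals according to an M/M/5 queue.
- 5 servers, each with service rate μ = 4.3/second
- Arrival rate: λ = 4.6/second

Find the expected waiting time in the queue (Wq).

Traffic intensity: ρ = λ/(cμ) = 4.6/(5×4.3) = 0.2140
Since ρ = 0.2140 < 1, system is stable.
Offered load a = λ/μ = cρ = 4.6/4.3 = 1.0698
P₀ = [ Σₙ₌₀^4 aⁿ/n! + a^5/(5!(1-ρ)) ]⁻¹
Σ = a^0/0! + a^1/1! + a^2/2! + a^3/3! + a^4/4! = 1.0000 + 1.0698 + 0.5722 + 0.2040 + 0.05457 = 2.9006
a^5/(5!(1-ρ)) = 1.4010/(120 × 0.7860) = 0.01485
P₀ = 1/(2.9006 + 0.01485) = 0.3430
Lq = P₀·a^5·ρ / (5!(1-ρ)²) = 0.3430 × 1.4010 × 0.2140 / (120 × 0.6179) = 0.001387
Wq = Lq/λ = 0.001387/4.6 = 0.0003015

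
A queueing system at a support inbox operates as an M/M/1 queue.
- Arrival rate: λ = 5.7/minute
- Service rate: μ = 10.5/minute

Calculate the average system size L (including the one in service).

ρ = λ/μ = 5.7/10.5 = 0.5429
For M/M/1: L = λ/(μ-λ)
L = 5.7/(10.5-5.7) = 5.7/4.80
L = 1.1875 emails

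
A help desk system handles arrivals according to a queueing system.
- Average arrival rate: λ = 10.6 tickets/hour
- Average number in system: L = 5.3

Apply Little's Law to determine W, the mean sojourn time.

Little's Law: L = λW, so W = L/λ
W = 5.3/10.6 = 0.5000 hours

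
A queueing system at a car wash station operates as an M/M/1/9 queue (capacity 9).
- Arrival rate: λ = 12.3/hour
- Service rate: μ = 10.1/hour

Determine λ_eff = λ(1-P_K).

ρ = λ/μ = 12.3/10.1 = 1.217822
P₀ = (1-ρ)/(1-ρ^(K+1)) = (1-1.217822)/(1-1.217822^10) = -0.2178/-6.1753 = 0.03527
P_K = P₀×ρ^K = 0.03527 × 1.217822^9 = 0.03527 × 5.8919 = 0.2078
λ_eff = λ(1-P_K) = 12.3 × (1 - 0.20783) = 12.3 × 0.79217 = 9.7437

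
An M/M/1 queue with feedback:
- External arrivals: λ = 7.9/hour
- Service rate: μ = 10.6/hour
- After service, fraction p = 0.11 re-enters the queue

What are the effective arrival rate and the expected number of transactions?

Effective arrival rate: λ_eff = λ/(1-p) = 7.9/(1-0.11) = 7.9/0.89 = 8.876404
ρ = λ_eff/μ = 8.876404/10.6 = 0.837397
L = ρ/(1-ρ) = 0.837397/(1-0.837397) = 5.1499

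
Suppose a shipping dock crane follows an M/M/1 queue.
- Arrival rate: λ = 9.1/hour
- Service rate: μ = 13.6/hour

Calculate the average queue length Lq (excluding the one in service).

ρ = λ/μ = 9.1/13.6 = 0.6691
For M/M/1: Lq = λ²/(μ(μ-λ))
Lq = 82.81/(13.6 × 4.50)
Lq = 1.3531 containers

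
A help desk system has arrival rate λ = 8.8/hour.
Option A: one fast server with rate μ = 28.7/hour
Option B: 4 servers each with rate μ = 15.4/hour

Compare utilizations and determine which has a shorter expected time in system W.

Option A: single server μ = 28.7 (M/M/1)
  ρ_A = 8.8/28.7 = 0.3066
  W_A = 1/(μ-λ) = 1/(28.7-8.8) = 1/19.90 = 0.05025

Option B: 4 servers μ = 15.4 (M/M/4)
  ρ_B = λ/(cμ) = 8.8/(4×15.4) = 0.1429
  Offered load a = λ/μ = cρ = 8.8/15.4 = 0.5714
  P₀ = [ Σₙ₌₀^3 aⁿ/n! + a^4/(4!(1-ρ)) ]⁻¹
  Σ = a^0/0! + a^1/1! + a^2/2! + a^3/3! = 1.0000 + 0.5714 + 0.1633 + 0.03110 = 1.7658
  a^4/(4!(1-ρ)) = 0.10662/(24 × 0.85714) = 0.005183
  P₀ = 1/(1.7658 + 0.005183) = 0.5647
  Lq = P₀·a^4·ρ / (4!(1-ρ)²) = 0.5647 × 0.1066 × 0.1429 / (24 × 0.7347) = 0.0004878
  Wq_B = Lq/λ = 0.000487775/8.8 = 0.000055429
  W_B = Wq_B + 1/μ = 0.000055429 + 0.064935 = 0.06499

Since W_A = 0.05025 < W_B = 0.06499, Option A (single fast server) has the shorter time in system.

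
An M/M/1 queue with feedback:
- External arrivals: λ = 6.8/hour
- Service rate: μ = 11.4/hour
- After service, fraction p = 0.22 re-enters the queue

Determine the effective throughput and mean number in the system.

Effective arrival rate: λ_eff = λ/(1-p) = 6.8/(1-0.22) = 6.8/0.78 = 8.71795
ρ = λ_eff/μ = 8.71795/11.4 = 0.764732
L = ρ/(1-ρ) = 0.764732/(1-0.764732) = 3.2505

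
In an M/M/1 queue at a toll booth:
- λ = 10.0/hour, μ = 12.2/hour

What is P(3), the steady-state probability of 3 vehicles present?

ρ = λ/μ = 10.0/12.2 = 0.81967
P(n) = (1-ρ)ρⁿ
P(3) = (1-0.81967) × 0.81967^3
P(3) = 0.18033 × 0.55070
P(3) = 0.09931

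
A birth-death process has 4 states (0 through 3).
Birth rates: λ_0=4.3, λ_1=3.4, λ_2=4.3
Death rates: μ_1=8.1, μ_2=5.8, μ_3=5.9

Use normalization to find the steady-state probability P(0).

Ratios P(n)/P(0) = (λ₀···λₙ₋₁)/(μ₁···μₙ):
P(1)/P(0) = (4.3)/(8.1) = 0.53086
P(2)/P(0) = (4.3×3.4)/(8.1×5.8) = 0.31120
P(3)/P(0) = (4.3×3.4×4.3)/(8.1×5.8×5.9) = 0.22680

Normalization: ∑ P(n) = 1
P(0) × (1.0000 + 0.53086 + 0.31120 + 0.22680) = 1
P(0) × 2.06886 = 1
P(0) = 1/2.06886 = 0.4834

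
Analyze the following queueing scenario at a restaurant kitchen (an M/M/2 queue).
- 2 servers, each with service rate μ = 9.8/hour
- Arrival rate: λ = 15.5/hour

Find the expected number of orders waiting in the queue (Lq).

Traffic intensity: ρ = λ/(cμ) = 15.5/(2×9.8) = 0.7908
Since ρ = 0.7908 < 1, system is stable.
Offered load a = λ/μ = cρ = 15.5/9.8 = 1.5816
P₀ = [ Σₙ₌₀^1 aⁿ/n! + a^2/(2!(1-ρ)) ]⁻¹
Σ = a^0/0! + a^1/1! = 1.0000 + 1.5816 = 2.5816
a^2/(2!(1-ρ)) = 2.50156/(2 × 0.209184) = 5.9793
P₀ = 1/(2.5816 + 5.9793) = 0.1168
Lq = P₀·a^2·ρ / (2!(1-ρ)²) = 0.11681 × 2.5016 × 0.79082 / (2 × 0.043758) = 2.6405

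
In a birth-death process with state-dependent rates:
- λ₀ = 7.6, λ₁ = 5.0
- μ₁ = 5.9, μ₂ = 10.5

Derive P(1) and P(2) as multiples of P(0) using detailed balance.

Balance equations:
State 0: λ₀P₀ = μ₁P₁ → P₁ = (λ₀/μ₁)P₀ = (7.6/5.9)P₀ = 1.2881P₀
State 1: P₂ = (λ₀λ₁)/(μ₁μ₂)P₀ = (7.6×5.0)/(5.9×10.5)P₀ = 0.6134P₀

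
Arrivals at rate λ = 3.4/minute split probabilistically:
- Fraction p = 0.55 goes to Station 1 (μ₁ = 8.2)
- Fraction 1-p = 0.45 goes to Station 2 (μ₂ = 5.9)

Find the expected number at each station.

Effective rates: λ₁ = 3.4×0.55 = 1.87, λ₂ = 3.4×0.45 = 1.53
Station 1: ρ₁ = 1.87/8.2 = 0.22805, L₁ = ρ₁/(1-ρ₁) = 0.22805/(1-0.22805) = 0.2954
Station 2: ρ₂ = 1.53/5.9 = 0.2593, L₂ = ρ₂/(1-ρ₂) = 0.2593/(1-0.2593) = 0.3501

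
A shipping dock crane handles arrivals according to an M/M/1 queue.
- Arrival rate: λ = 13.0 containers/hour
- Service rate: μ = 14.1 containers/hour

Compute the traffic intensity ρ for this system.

Server utilization: ρ = λ/μ
ρ = 13.0/14.1 = 0.9220
The server is busy 92.20% of the time.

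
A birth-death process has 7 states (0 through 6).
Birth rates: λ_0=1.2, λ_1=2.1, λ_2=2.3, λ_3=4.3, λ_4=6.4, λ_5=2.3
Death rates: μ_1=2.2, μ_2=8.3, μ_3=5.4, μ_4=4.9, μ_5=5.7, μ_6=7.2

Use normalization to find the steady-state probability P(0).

Ratios P(n)/P(0) = (λ₀···λₙ₋₁)/(μ₁···μₙ):
P(1)/P(0) = (1.2)/(2.2) = 0.54545
P(2)/P(0) = (1.2×2.1)/(2.2×8.3) = 0.13801
P(3)/P(0) = (1.2×2.1×2.3)/(2.2×8.3×5.4) = 0.058781
P(4)/P(0) = (1.2×2.1×2.3×4.3)/(2.2×8.3×5.4×4.9) = 0.051583
P(5)/P(0) = (1.2×2.1×2.3×4.3×6.4)/(2.2×8.3×5.4×4.9×5.7) = 0.057918
P(6)/P(0) = (1.2×2.1×2.3×4.3×6.4×2.3)/(2.2×8.3×5.4×4.9×5.7×7.2) = 0.018501

Normalization: ∑ P(n) = 1
P(0) × (1.0000 + 0.54545 + 0.13801 + 0.058781 + 0.051583 + 0.057918 + 0.018501) = 1
P(0) × 1.8702 = 1
P(0) = 1/1.8702 = 0.5347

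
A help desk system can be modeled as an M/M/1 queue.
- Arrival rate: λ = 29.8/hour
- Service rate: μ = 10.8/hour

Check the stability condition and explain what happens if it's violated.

Stability requires ρ = λ/(cμ) < 1
ρ = 29.8/(1 × 10.8) = 29.8/10.80 = 2.7593
Since 2.7593 ≥ 1, the system is UNSTABLE.
Queue grows without bound. Need μ > λ = 29.8.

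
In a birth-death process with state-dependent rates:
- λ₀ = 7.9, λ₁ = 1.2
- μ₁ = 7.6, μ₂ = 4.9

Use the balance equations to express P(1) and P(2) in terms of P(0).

Balance equations:
State 0: λ₀P₀ = μ₁P₁ → P₁ = (λ₀/μ₁)P₀ = (7.9/7.6)P₀ = 1.0395P₀
State 1: P₂ = (λ₀λ₁)/(μ₁μ₂)P₀ = (7.9×1.2)/(7.6×4.9)P₀ = 0.2546P₀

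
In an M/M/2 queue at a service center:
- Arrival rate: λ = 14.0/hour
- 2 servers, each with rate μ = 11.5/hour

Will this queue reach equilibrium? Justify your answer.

Stability requires ρ = λ/(cμ) < 1
ρ = 14.0/(2 × 11.5) = 14.0/23.00 = 0.6087
Since 0.6087 < 1, the system is STABLE.
The servers are busy 60.87% of the time.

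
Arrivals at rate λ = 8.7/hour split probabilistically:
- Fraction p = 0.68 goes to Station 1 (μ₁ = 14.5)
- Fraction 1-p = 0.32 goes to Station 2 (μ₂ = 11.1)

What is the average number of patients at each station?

Effective rates: λ₁ = 8.7×0.68 = 5.916, λ₂ = 8.7×0.32 = 2.784
Station 1: ρ₁ = 5.916/14.5 = 0.4080, L₁ = ρ₁/(1-ρ₁) = 0.4080/(1-0.4080) = 0.6892
Station 2: ρ₂ = 2.784/11.1 = 0.2508, L₂ = ρ₂/(1-ρ₂) = 0.2508/(1-0.2508) = 0.3348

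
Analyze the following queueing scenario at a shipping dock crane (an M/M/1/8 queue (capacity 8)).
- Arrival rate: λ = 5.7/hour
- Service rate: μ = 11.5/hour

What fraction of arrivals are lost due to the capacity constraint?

ρ = λ/μ = 5.7/11.5 = 0.49565
P₀ = (1-ρ)/(1-ρ^(K+1)) = (1-0.49565)/(1-0.49565^9) = 0.5044/0.9982 = 0.5053
P_K = P₀×ρ^K = 0.50526 × 0.49565^8 = 0.50526 × 0.0036425 = 0.001840
Blocking probability = 0.18%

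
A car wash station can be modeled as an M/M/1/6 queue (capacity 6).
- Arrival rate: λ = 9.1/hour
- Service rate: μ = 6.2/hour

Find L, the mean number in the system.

ρ = λ/μ = 9.1/6.2 = 1.46774
P₀ = (1-ρ)/(1-ρ^(K+1)) = (1-1.46774)/(1-1.46774^7) = -0.46774/-13.6738 = 0.03421
P_K = P₀×ρ^K = 0.03421 × 1.46774^6 = 0.03421 × 9.9976 = 0.3420
L = ρ[1 - (K+1)ρ^K + Kρ^(K+1)] / [(1-ρ)(1-ρ^(K+1))]
L = 1.46774 × (1 - 7×9.997578 + 6×14.67384) / ((1 - 1.46774) × (1 - 14.67384)) = 4.3740 cars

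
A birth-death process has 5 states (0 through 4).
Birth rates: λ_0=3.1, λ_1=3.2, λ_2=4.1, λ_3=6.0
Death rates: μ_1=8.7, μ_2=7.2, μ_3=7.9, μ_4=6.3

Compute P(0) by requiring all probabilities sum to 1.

Ratios P(n)/P(0) = (λ₀···λₙ₋₁)/(μ₁···μₙ):
P(1)/P(0) = (3.1)/(8.7) = 0.356322
P(2)/P(0) = (3.1×3.2)/(8.7×7.2) = 0.158365
P(3)/P(0) = (3.1×3.2×4.1)/(8.7×7.2×7.9) = 0.0821896
P(4)/P(0) = (3.1×3.2×4.1×6.0)/(8.7×7.2×7.9×6.3) = 0.0782758

Normalization: ∑ P(n) = 1
P(0) × (1.00000 + 0.356322 + 0.158365 + 0.0821896 + 0.0782758) = 1
P(0) × 1.67515 = 1
P(0) = 1/1.67515 = 0.5970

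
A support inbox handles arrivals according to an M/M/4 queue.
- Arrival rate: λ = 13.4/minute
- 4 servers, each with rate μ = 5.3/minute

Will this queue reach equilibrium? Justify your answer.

Stability requires ρ = λ/(cμ) < 1
ρ = 13.4/(4 × 5.3) = 13.4/21.20 = 0.6321
Since 0.6321 < 1, the system is STABLE.
The servers are busy 63.21% of the time.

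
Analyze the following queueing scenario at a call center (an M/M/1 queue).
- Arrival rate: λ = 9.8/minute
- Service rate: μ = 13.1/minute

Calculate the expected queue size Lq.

ρ = λ/μ = 9.8/13.1 = 0.7481
For M/M/1: Lq = λ²/(μ(μ-λ))
Lq = 96.04/(13.1 × 3.30)
Lq = 2.2216 calls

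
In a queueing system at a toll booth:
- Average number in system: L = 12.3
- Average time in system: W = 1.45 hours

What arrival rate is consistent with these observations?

Little's Law: L = λW, so λ = L/W
λ = 12.3/1.45 = 8.4828 vehicles/hour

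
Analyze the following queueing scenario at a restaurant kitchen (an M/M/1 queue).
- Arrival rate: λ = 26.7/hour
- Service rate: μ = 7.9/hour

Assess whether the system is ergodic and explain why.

Stability requires ρ = λ/(cμ) < 1
ρ = 26.7/(1 × 7.9) = 26.7/7.90 = 3.3797
Since 3.3797 ≥ 1, the system is UNSTABLE.
Queue grows without bound. Need μ > λ = 26.7.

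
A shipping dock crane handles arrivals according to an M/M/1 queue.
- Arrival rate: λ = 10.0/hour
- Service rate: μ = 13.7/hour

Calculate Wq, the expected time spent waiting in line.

First, compute utilization: ρ = λ/μ = 10.0/13.7 = 0.7299
For M/M/1: Wq = λ/(μ(μ-λ))
Wq = 10.0/(13.7 × (13.7-10.0))
Wq = 10.0/(13.7 × 3.70)
Wq = 0.1973 hours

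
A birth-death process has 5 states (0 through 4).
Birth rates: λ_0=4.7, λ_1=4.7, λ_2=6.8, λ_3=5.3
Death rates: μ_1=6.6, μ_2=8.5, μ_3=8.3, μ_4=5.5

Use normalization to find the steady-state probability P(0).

Ratios P(n)/P(0) = (λ₀···λₙ₋₁)/(μ₁···μₙ):
P(1)/P(0) = (4.7)/(6.6) = 0.71212
P(2)/P(0) = (4.7×4.7)/(6.6×8.5) = 0.39376
P(3)/P(0) = (4.7×4.7×6.8)/(6.6×8.5×8.3) = 0.32260
P(4)/P(0) = (4.7×4.7×6.8×5.3)/(6.6×8.5×8.3×5.5) = 0.31087

Normalization: ∑ P(n) = 1
P(0) × (1.0000 + 0.71212 + 0.39376 + 0.32260 + 0.31087) = 1
P(0) × 2.73935 = 1
P(0) = 1/2.73935 = 0.3651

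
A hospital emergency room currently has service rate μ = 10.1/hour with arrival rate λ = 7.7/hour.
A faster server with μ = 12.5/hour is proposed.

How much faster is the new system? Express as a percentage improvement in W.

System 1: ρ₁ = 7.7/10.1 = 0.7624, W₁ = 1/(10.1-7.7) = 0.41667
System 2: ρ₂ = 7.7/12.5 = 0.6160, W₂ = 1/(12.5-7.7) = 0.20833
Improvement: (W₁-W₂)/W₁ = (0.41667-0.20833)/0.41667 = 50.00%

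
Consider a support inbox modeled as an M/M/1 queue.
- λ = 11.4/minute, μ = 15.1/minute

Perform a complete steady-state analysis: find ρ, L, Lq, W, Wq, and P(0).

Step 1: ρ = λ/μ = 11.4/15.1 = 0.7550
Step 2: L = λ/(μ-λ) = 11.4/3.70 = 3.0811
Step 3: Lq = λ²/(μ(μ-λ)) = 129.96/(15.1×3.70) = 2.3261
Step 4: W = 1/(μ-λ) = 1/3.70 = 0.27027
Step 5: Wq = λ/(μ(μ-λ)) = 11.4/(15.1×3.70) = 0.2040
Step 6: P(0) = 1-ρ = 0.2450
Verify: L = λW = 11.4×0.27027 = 3.0811 ✔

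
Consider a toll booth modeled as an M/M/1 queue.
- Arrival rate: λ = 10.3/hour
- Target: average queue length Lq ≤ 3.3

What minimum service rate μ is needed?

For M/M/1: Lq = λ²/(μ(μ-λ))
Need Lq ≤ 3.3, i.e. μ(μ-λ) ≥ λ²/3.3
μ² - 10.3μ - 106.09/3.3 ≥ 0  →  μ² - 10.3μ - 32.14848 ≥ 0
Quadratic formula (positive root): μ = [λ + √(λ² + 4×32.14848)]/2
Discriminant: 106.09 + 4×32.14848 = 234.6839, √234.6839 = 15.3194
μ ≥ (10.3 + 15.3194)/2 = 12.8097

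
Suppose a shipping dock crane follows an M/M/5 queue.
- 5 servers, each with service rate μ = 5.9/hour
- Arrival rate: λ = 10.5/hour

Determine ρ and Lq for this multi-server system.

Traffic intensity: ρ = λ/(cμ) = 10.5/(5×5.9) = 0.3559
Since ρ = 0.3559 < 1, system is stable.
Offered load a = λ/μ = cρ = 10.5/5.9 = 1.7797
P₀ = [ Σₙ₌₀^4 aⁿ/n! + a^5/(5!(1-ρ)) ]⁻¹
Σ = a^0/0! + a^1/1! + a^2/2! + a^3/3! + a^4/4! = 1.00000 + 1.77966 + 1.58360 + 0.939422 + 0.417963 = 5.7206
a^5/(5!(1-ρ)) = 17.8520/(120 × 0.6441) = 0.2310
P₀ = 1/(5.7206 + 0.2310) = 0.1680
Lq = P₀·a^5·ρ / (5!(1-ρ)²) = 0.16802 × 17.8520 × 0.35593 / (120 × 0.41482) = 0.02145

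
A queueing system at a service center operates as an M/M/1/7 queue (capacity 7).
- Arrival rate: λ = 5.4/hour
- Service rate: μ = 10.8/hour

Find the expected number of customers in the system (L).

ρ = λ/μ = 5.4/10.8 = 0.5000
P₀ = (1-ρ)/(1-ρ^(K+1)) = (1-0.5000)/(1-0.5000^8) = 0.5000/0.9961 = 0.5020
P_K = P₀×ρ^K = 0.5020 × 0.5000^7 = 0.5020 × 0.007812 = 0.003922
L = ρ[1 - (K+1)ρ^K + Kρ^(K+1)] / [(1-ρ)(1-ρ^(K+1))]
L = 0.5000 × (1 - 8×0.007812 + 7×0.003906) / ((1 - 0.5000) × (1 - 0.003906)) = 0.9686 customers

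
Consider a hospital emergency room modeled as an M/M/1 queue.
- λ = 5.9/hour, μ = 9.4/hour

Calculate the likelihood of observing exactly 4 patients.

ρ = λ/μ = 5.9/9.4 = 0.62766
P(n) = (1-ρ)ρⁿ
P(4) = (1-0.62766) × 0.62766^4
P(4) = 0.37234 × 0.15520
P(4) = 0.05779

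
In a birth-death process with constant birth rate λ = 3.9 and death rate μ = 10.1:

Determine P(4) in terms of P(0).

For constant rates: P(n)/P(0) = (λ/μ)^n
P(4)/P(0) = (3.9/10.1)^4 = 0.38614^4 = 0.02223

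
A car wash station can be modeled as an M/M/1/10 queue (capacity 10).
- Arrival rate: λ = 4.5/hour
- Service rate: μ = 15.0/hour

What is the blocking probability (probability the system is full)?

ρ = λ/μ = 4.5/15.0 = 0.3000
P₀ = (1-ρ)/(1-ρ^(K+1)) = (1-0.3000)/(1-0.3000^11) = 0.7000/1.0000 = 0.7000
P_K = P₀×ρ^K = 0.7000 × 0.3000^10 = 0.7000 × 0.000005905 = 0.000004133
Blocking probability = 0.0004133%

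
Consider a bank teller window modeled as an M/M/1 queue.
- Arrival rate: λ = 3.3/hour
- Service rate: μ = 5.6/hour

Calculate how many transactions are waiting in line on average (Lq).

ρ = λ/μ = 3.3/5.6 = 0.5893
For M/M/1: Lq = λ²/(μ(μ-λ))
Lq = 10.89/(5.6 × 2.30)
Lq = 0.8455 transactions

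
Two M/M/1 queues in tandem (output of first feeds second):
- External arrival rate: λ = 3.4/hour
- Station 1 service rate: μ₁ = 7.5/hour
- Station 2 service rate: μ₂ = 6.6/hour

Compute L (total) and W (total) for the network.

By Jackson's theorem, each station behaves as independent M/M/1.
Station 1: ρ₁ = 3.4/7.5 = 0.4533, L₁ = ρ₁/(1-ρ₁) = λ/(μ₁-λ) = 3.4/4.10 = 0.8293
Station 2: ρ₂ = 3.4/6.6 = 0.5152, L₂ = ρ₂/(1-ρ₂) = λ/(μ₂-λ) = 3.4/3.20 = 1.0625
Total: L = L₁ + L₂ = 0.8293 + 1.0625 = 1.8918
W = L/λ = 1.8918/3.4 = 0.5564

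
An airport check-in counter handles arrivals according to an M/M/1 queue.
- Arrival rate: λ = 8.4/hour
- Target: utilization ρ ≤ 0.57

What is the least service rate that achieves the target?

ρ = λ/μ, so μ = λ/ρ
μ ≥ 8.4/0.57 = 14.7368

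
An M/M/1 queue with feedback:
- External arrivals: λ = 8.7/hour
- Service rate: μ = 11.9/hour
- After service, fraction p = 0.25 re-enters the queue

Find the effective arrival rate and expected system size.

Effective arrival rate: λ_eff = λ/(1-p) = 8.7/(1-0.25) = 8.7/0.75 = 11.6000
ρ = λ_eff/μ = 11.6000/11.9 = 0.97478992
L = ρ/(1-ρ) = 0.97478992/(1-0.97478992) = 38.6667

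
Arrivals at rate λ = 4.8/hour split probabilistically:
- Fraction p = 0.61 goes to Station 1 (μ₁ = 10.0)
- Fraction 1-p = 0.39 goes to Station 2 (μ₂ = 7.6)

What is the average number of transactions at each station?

Effective rates: λ₁ = 4.8×0.61 = 2.928, λ₂ = 4.8×0.39 = 1.872
Station 1: ρ₁ = 2.928/10.0 = 0.2928, L₁ = ρ₁/(1-ρ₁) = 0.2928/(1-0.2928) = 0.4140
Station 2: ρ₂ = 1.872/7.6 = 0.2463, L₂ = ρ₂/(1-ρ₂) = 0.2463/(1-0.2463) = 0.3268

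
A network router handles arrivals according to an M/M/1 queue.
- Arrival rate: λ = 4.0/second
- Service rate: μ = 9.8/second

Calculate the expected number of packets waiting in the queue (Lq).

ρ = λ/μ = 4.0/9.8 = 0.4082
For M/M/1: Lq = λ²/(μ(μ-λ))
Lq = 16.00/(9.8 × 5.80)
Lq = 0.2815 packets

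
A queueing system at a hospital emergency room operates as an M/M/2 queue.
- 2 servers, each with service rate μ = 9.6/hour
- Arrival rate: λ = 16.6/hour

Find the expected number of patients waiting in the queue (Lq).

Traffic intensity: ρ = λ/(cμ) = 16.6/(2×9.6) = 0.8646
Since ρ = 0.8646 < 1, system is stable.
Offered load a = λ/μ = cρ = 16.6/9.6 = 1.7292
P₀ = [ Σₙ₌₀^1 aⁿ/n! + a^2/(2!(1-ρ)) ]⁻¹
Σ = a^0/0! + a^1/1! = 1.0000 + 1.7292 = 2.7292
a^2/(2!(1-ρ)) = 2.990017/(2 × 0.1354167) = 11.0401
P₀ = 1/(2.7292 + 11.0401) = 0.07263
Lq = P₀·a^2·ρ / (2!(1-ρ)²) = 0.0726257 × 2.99002 × 0.864583 / (2 × 0.0183377) = 5.1191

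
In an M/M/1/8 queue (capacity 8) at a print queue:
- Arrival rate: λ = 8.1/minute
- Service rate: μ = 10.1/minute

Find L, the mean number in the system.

ρ = λ/μ = 8.1/10.1 = 0.80198
P₀ = (1-ρ)/(1-ρ^(K+1)) = (1-0.80198)/(1-0.80198^9) = 0.1980/0.8628 = 0.2295
P_K = P₀×ρ^K = 0.22952 × 0.80198^8 = 0.22952 × 0.17112 = 0.03928
L = ρ[1 - (K+1)ρ^K + Kρ^(K+1)] / [(1-ρ)(1-ρ^(K+1))]
L = 0.80198 × (1 - 9×0.171123 + 8×0.137237) / ((1 - 0.80198) × (1 - 0.137237)) = 2.6184 jobs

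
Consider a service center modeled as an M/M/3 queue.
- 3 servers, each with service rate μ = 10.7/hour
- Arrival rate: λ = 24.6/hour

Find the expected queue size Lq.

Traffic intensity: ρ = λ/(cμ) = 24.6/(3×10.7) = 0.7664
Since ρ = 0.7664 < 1, system is stable.
Offered load a = λ/μ = cρ = 24.6/10.7 = 2.2991
P₀ = [ Σₙ₌₀^2 aⁿ/n! + a^3/(3!(1-ρ)) ]⁻¹
Σ = a^0/0! + a^1/1! + a^2/2! = 1.00000 + 2.29907 + 2.64285 = 5.9419
a^3/(3!(1-ρ)) = 12.1522/(6 × 0.233645) = 8.6686
P₀ = 1/(5.9419 + 8.6686) = 0.06844
Lq = P₀·a^3·ρ / (3!(1-ρ)²) = 0.06844 × 12.1522 × 0.7664 / (6 × 0.05459) = 1.9461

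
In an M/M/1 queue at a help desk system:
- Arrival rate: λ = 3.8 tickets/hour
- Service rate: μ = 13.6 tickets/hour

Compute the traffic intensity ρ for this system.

Server utilization: ρ = λ/μ
ρ = 3.8/13.6 = 0.2794
The server is busy 27.94% of the time.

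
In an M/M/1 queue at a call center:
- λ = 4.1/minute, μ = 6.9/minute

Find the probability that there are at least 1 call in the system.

ρ = λ/μ = 4.1/6.9 = 0.5942
P(N ≥ n) = ρⁿ
P(N ≥ 1) = 0.5942^1
P(N ≥ 1) = 0.5942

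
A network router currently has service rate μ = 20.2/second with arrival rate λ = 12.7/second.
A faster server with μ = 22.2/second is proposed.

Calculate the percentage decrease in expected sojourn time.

System 1: ρ₁ = 12.7/20.2 = 0.6287, W₁ = 1/(20.2-12.7) = 0.13333
System 2: ρ₂ = 12.7/22.2 = 0.5721, W₂ = 1/(22.2-12.7) = 0.10526
Improvement: (W₁-W₂)/W₁ = (0.13333-0.10526)/0.13333 = 21.05%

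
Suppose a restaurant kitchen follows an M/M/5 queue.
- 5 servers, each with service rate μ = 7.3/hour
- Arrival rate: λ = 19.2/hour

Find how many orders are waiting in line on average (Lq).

Traffic intensity: ρ = λ/(cμ) = 19.2/(5×7.3) = 0.5260
Since ρ = 0.5260 < 1, system is stable.
Offered load a = λ/μ = cρ = 19.2/7.3 = 2.6301
P₀ = [ Σₙ₌₀^4 aⁿ/n! + a^5/(5!(1-ρ)) ]⁻¹
Σ = a^0/0! + a^1/1! + a^2/2! + a^3/3! + a^4/4! = 1.0000 + 2.6301 + 3.4588 + 3.0324 + 1.9939 = 12.1152
a^5/(5!(1-ρ)) = 125.8612/(120 × 0.47397) = 2.2129
P₀ = 1/(12.1152 + 2.2129) = 0.06979
Lq = P₀·a^5·ρ / (5!(1-ρ)²) = 0.06979 × 125.8612 × 0.5260 / (120 × 0.2247) = 0.1714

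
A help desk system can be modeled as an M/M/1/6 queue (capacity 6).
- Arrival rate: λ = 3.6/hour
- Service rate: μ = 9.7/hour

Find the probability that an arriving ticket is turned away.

ρ = λ/μ = 3.6/9.7 = 0.37113
P₀ = (1-ρ)/(1-ρ^(K+1)) = (1-0.37113)/(1-0.37113^7) = 0.6289/0.9990 = 0.6295
P_K = P₀×ρ^K = 0.6295 × 0.37113^6 = 0.6295 × 0.002613 = 0.001645
Blocking probability = 0.16%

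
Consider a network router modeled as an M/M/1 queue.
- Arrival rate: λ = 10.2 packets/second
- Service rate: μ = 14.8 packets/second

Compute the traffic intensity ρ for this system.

Server utilization: ρ = λ/μ
ρ = 10.2/14.8 = 0.6892
The server is busy 68.92% of the time.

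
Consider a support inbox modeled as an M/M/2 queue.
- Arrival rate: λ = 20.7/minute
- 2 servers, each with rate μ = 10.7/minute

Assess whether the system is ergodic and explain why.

Stability requires ρ = λ/(cμ) < 1
ρ = 20.7/(2 × 10.7) = 20.7/21.40 = 0.9673
Since 0.9673 < 1, the system is STABLE.
The servers are busy 96.73% of the time.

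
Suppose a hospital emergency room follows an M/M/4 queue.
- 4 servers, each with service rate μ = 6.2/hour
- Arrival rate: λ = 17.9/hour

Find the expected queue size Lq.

Traffic intensity: ρ = λ/(cμ) = 17.9/(4×6.2) = 0.7218
Since ρ = 0.7218 < 1, system is stable.
Offered load a = λ/μ = cρ = 17.9/6.2 = 2.8871
P₀ = [ Σₙ₌₀^3 aⁿ/n! + a^4/(4!(1-ρ)) ]⁻¹
Σ = a^0/0! + a^1/1! + a^2/2! + a^3/3! = 1.0000 + 2.8871 + 4.1677 + 4.0108 = 12.0656
a^4/(4!(1-ρ)) = 69.4777/(24 × 0.278226) = 10.4049
P₀ = 1/(12.0656 + 10.4049) = 0.04450
Lq = P₀·a^4·ρ / (4!(1-ρ)²) = 0.04450 × 69.4777 × 0.7218 / (24 × 0.07741) = 1.2012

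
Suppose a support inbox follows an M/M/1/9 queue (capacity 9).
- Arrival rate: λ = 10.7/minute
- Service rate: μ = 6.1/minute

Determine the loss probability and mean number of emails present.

ρ = λ/μ = 10.7/6.1 = 1.754098
P₀ = (1-ρ)/(1-ρ^(K+1)) = (1-1.754098)/(1-1.754098^10) = -0.7541/-274.7646 = 0.002745
P_K = P₀×ρ^K = 0.002745 × 1.754098^9 = 0.002745 × 157.2116 = 0.4315
Blocking probability P_9 = 0.4315 (43.15%)
L = ρ[1 - (K+1)ρ^K + Kρ^(K+1)] / [(1-ρ)(1-ρ^(K+1))]
L = 1.754098 × (1 - 10×157.2116 + 9×275.7646) / ((1 - 1.754098) × (1 - 275.7646)) = 7.7103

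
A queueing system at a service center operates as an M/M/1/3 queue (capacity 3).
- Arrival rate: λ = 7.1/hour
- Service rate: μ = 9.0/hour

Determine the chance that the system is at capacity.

ρ = λ/μ = 7.1/9.0 = 0.7889
P₀ = (1-ρ)/(1-ρ^(K+1)) = (1-0.7889)/(1-0.7889^4) = 0.21110/0.61266 = 0.3446
P_K = P₀×ρ^K = 0.3446 × 0.7889^3 = 0.3446 × 0.4910 = 0.1692
Blocking probability = 16.92%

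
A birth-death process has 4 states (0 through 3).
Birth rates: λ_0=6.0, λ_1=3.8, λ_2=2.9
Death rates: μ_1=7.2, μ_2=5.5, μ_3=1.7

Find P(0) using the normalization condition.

Ratios P(n)/P(0) = (λ₀···λₙ₋₁)/(μ₁···μₙ):
P(1)/P(0) = (6.0)/(7.2) = 0.8333
P(2)/P(0) = (6.0×3.8)/(7.2×5.5) = 0.5758
P(3)/P(0) = (6.0×3.8×2.9)/(7.2×5.5×1.7) = 0.9822

Normalization: ∑ P(n) = 1
P(0) × (1.0000 + 0.8333 + 0.5758 + 0.9822) = 1
P(0) × 3.3913 = 1
P(0) = 1/3.3913 = 0.2949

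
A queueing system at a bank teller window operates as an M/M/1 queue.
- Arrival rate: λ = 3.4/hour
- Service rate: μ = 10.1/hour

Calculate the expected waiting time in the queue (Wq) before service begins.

First, compute utilization: ρ = λ/μ = 3.4/10.1 = 0.3366
For M/M/1: Wq = λ/(μ(μ-λ))
Wq = 3.4/(10.1 × (10.1-3.4))
Wq = 3.4/(10.1 × 6.70)
Wq = 0.05024 hours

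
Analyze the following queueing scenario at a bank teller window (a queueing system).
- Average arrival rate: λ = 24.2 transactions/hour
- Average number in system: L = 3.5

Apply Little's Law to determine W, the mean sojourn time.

Little's Law: L = λW, so W = L/λ
W = 3.5/24.2 = 0.1446 hours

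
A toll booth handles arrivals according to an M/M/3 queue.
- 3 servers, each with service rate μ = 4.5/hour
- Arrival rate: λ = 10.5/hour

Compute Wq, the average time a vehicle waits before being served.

Traffic intensity: ρ = λ/(cμ) = 10.5/(3×4.5) = 0.7778
Since ρ = 0.7778 < 1, system is stable.
Offered load a = λ/μ = cρ = 10.5/4.5 = 2.3333
P₀ = [ Σₙ₌₀^2 aⁿ/n! + a^3/(3!(1-ρ)) ]⁻¹
Σ = a^0/0! + a^1/1! + a^2/2! = 1.00000 + 2.33333 + 2.72222 = 6.0556
a^3/(3!(1-ρ)) = 12.7037/(6 × 0.222222) = 9.5278
P₀ = 1/(6.0556 + 9.5278) = 0.06417
Lq = P₀·a^3·ρ / (3!(1-ρ)²) = 0.064171 × 12.7037 × 0.77778 / (6 × 0.049383) = 2.1399
Wq = Lq/λ = 2.1399/10.5 = 0.2038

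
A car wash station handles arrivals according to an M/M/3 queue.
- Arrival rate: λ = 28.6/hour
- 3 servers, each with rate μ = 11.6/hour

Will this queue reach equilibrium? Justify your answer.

Stability requires ρ = λ/(cμ) < 1
ρ = 28.6/(3 × 11.6) = 28.6/34.80 = 0.8218
Since 0.8218 < 1, the system is STABLE.
The servers are busy 82.18% of the time.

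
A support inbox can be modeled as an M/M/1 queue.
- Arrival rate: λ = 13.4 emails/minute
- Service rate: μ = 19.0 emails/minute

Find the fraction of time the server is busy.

Server utilization: ρ = λ/μ
ρ = 13.4/19.0 = 0.7053
The server is busy 70.53% of the time.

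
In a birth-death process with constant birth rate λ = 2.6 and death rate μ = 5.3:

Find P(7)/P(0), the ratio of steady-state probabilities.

For constant rates: P(n)/P(0) = (λ/μ)^n
P(7)/P(0) = (2.6/5.3)^7 = 0.490566^7 = 0.006837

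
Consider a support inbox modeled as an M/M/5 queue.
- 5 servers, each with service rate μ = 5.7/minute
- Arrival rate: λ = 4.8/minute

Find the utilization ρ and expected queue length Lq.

Traffic intensity: ρ = λ/(cμ) = 4.8/(5×5.7) = 0.1684
Since ρ = 0.1684 < 1, system is stable.
Offered load a = λ/μ = cρ = 4.8/5.7 = 0.8421
P₀ = [ Σₙ₌₀^4 aⁿ/n! + a^5/(5!(1-ρ)) ]⁻¹
Σ = a^0/0! + a^1/1! + a^2/2! + a^3/3! + a^4/4! = 1.0000 + 0.8421 + 0.3546 + 0.09953 + 0.02095 = 2.3172
a^5/(5!(1-ρ)) = 0.4235/(120 × 0.8316) = 0.004244
P₀ = 1/(2.3172 + 0.004244) = 0.4308
Lq = P₀·a^5·ρ / (5!(1-ρ)²) = 0.43077 × 0.42348 × 0.16842 / (120 × 0.69152) = 0.0003702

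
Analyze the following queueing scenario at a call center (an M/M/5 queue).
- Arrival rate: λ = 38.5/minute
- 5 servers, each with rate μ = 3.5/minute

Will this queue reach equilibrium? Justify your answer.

Stability requires ρ = λ/(cμ) < 1
ρ = 38.5/(5 × 3.5) = 38.5/17.50 = 2.2000
Since 2.2000 ≥ 1, the system is UNSTABLE.
Need c > λ/μ = 38.5/3.5 = 11.00.
Minimum servers needed: c = 12.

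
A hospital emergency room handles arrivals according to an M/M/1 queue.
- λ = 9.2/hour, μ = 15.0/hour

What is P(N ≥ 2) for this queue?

ρ = λ/μ = 9.2/15.0 = 0.61333
P(N ≥ n) = ρⁿ
P(N ≥ 2) = 0.61333^2
P(N ≥ 2) = 0.3762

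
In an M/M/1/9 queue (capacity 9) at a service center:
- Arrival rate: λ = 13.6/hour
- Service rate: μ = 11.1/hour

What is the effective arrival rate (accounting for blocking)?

ρ = λ/μ = 13.6/11.1 = 1.22523
P₀ = (1-ρ)/(1-ρ^(K+1)) = (1-1.22523)/(1-1.22523^10) = -0.2252/-6.6239 = 0.03400
P_K = P₀×ρ^K = 0.03400 × 1.22523^9 = 0.03400 × 6.2224 = 0.2116
λ_eff = λ(1-P_K) = 13.6 × (1 - 0.211576) = 13.6 × 0.788424 = 10.7226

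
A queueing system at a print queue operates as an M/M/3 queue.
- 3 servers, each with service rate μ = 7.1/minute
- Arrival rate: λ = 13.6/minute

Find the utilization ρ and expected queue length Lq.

Traffic intensity: ρ = λ/(cμ) = 13.6/(3×7.1) = 0.6385
Since ρ = 0.6385 < 1, system is stable.
Offered load a = λ/μ = cρ = 13.6/7.1 = 1.9155
P₀ = [ Σₙ₌₀^2 aⁿ/n! + a^3/(3!(1-ρ)) ]⁻¹
Σ = a^0/0! + a^1/1! + a^2/2! = 1.00000 + 1.91549 + 1.83456 = 4.7500
a^3/(3!(1-ρ)) = 7.0282/(6 × 0.3615) = 3.2403
P₀ = 1/(4.7500 + 3.2403) = 0.1252
Lq = P₀·a^3·ρ / (3!(1-ρ)²) = 0.1251517 × 7.028161 × 0.6384977 / (6 × 0.1306839) = 0.7162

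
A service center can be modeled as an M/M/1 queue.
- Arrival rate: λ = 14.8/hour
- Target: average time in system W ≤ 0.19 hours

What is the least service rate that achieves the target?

For M/M/1: W = 1/(μ-λ)
Need W ≤ 0.19, so 1/(μ-λ) ≤ 0.19
μ - λ ≥ 1/0.19 = 5.2632
μ ≥ 14.8 + 5.2632 = 20.0632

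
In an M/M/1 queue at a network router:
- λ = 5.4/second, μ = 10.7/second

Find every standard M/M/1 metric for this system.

Step 1: ρ = λ/μ = 5.4/10.7 = 0.5047
Step 2: L = λ/(μ-λ) = 5.4/5.30 = 1.0189
Step 3: Lq = λ²/(μ(μ-λ)) = 29.16/(10.7×5.30) = 0.5142
Step 4: W = 1/(μ-λ) = 1/5.30 = 0.18868
Step 5: Wq = λ/(μ(μ-λ)) = 5.4/(10.7×5.30) = 0.09522
Step 6: P(0) = 1-ρ = 0.4953
Verify: L = λW = 5.4×0.18868 = 1.0189 ✔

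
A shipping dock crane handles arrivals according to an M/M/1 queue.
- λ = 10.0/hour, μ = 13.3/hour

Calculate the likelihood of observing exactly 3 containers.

ρ = λ/μ = 10.0/13.3 = 0.7519
P(n) = (1-ρ)ρⁿ
P(3) = (1-0.7519) × 0.7519^3
P(3) = 0.2481 × 0.4251
P(3) = 0.1055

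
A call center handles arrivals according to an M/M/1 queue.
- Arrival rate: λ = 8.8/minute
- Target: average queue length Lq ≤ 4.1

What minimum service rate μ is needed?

For M/M/1: Lq = λ²/(μ(μ-λ))
Need Lq ≤ 4.1, i.e. μ(μ-λ) ≥ λ²/4.1
μ² - 8.8μ - 77.44/4.1 ≥ 0  →  μ² - 8.8μ - 18.8878 ≥ 0
Quadratic formula (positive root): μ = [λ + √(λ² + 4×18.8878)]/2
Discriminant: 77.44 + 4×18.8878 = 152.9912, √152.9912 = 12.3690
μ ≥ (8.8 + 12.3690)/2 = 10.5845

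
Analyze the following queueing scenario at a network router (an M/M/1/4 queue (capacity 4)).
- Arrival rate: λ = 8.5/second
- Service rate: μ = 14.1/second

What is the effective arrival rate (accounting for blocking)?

ρ = λ/μ = 8.5/14.1 = 0.602837
P₀ = (1-ρ)/(1-ρ^(K+1)) = (1-0.602837)/(1-0.602837^5) = 0.39716/0.92038 = 0.4315
P_K = P₀×ρ^K = 0.43152 × 0.602837^4 = 0.43152 × 0.13207 = 0.05699
λ_eff = λ(1-P_K) = 8.5 × (1 - 0.05699) = 8.5 × 0.94301 = 8.0156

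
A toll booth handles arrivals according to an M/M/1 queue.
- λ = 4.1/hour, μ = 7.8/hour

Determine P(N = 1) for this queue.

ρ = λ/μ = 4.1/7.8 = 0.5256
P(n) = (1-ρ)ρⁿ
P(1) = (1-0.5256) × 0.5256^1
P(1) = 0.4744 × 0.5256
P(1) = 0.2493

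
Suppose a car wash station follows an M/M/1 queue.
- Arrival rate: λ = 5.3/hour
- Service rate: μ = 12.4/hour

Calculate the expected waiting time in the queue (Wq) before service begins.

First, compute utilization: ρ = λ/μ = 5.3/12.4 = 0.4274
For M/M/1: Wq = λ/(μ(μ-λ))
Wq = 5.3/(12.4 × (12.4-5.3))
Wq = 5.3/(12.4 × 7.10)
Wq = 0.06020 hours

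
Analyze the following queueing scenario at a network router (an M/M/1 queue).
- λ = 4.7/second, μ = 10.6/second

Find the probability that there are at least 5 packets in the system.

ρ = λ/μ = 4.7/10.6 = 0.4434
P(N ≥ n) = ρⁿ
P(N ≥ 5) = 0.4434^5
P(N ≥ 5) = 0.01714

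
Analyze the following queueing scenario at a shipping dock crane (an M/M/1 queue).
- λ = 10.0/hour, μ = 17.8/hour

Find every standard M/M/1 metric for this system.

Step 1: ρ = λ/μ = 10.0/17.8 = 0.5618
Step 2: L = λ/(μ-λ) = 10.0/7.80 = 1.2821
Step 3: Lq = λ²/(μ(μ-λ)) = 100.00/(17.8×7.80) = 0.7203
Step 4: W = 1/(μ-λ) = 1/7.80 = 0.12821
Step 5: Wq = λ/(μ(μ-λ)) = 10.0/(17.8×7.80) = 0.07203
Step 6: P(0) = 1-ρ = 0.4382
Verify: L = λW = 10.0×0.12821 = 1.2821 ✔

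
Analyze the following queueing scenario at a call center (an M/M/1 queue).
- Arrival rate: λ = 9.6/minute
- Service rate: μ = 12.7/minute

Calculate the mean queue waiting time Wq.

First, compute utilization: ρ = λ/μ = 9.6/12.7 = 0.7559
For M/M/1: Wq = λ/(μ(μ-λ))
Wq = 9.6/(12.7 × (12.7-9.6))
Wq = 9.6/(12.7 × 3.10)
Wq = 0.2438 minutes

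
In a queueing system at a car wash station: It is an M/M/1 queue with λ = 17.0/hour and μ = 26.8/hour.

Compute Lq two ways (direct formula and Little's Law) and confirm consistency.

Method 1 (direct): Lq = λ²/(μ(μ-λ)) = 289.00/(26.8 × 9.80) = 1.1004

Method 2 (Little's Law):
W = 1/(μ-λ) = 1/9.80 = 0.10204
Wq = W - 1/μ = 0.10204 - 0.037313 = 0.06473
Lq = λWq = 17.0 × 0.06473 = 1.1004 ✔ (matches Method 1)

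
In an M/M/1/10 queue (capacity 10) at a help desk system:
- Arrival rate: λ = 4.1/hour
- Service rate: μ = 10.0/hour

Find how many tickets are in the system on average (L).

ρ = λ/μ = 4.1/10.0 = 0.4100
P₀ = (1-ρ)/(1-ρ^(K+1)) = (1-0.4100)/(1-0.4100^11) = 0.59000/0.99994 = 0.5900
P_K = P₀×ρ^K = 0.59003 × 0.4100^10 = 0.59003 × 0.00013423 = 0.00007920
L = ρ[1 - (K+1)ρ^K + Kρ^(K+1)] / [(1-ρ)(1-ρ^(K+1))]
L = 0.4100 × (1 - 11×0.0001342 + 10×0.00005503) / ((1 - 0.4100) × (1 - 0.00005503)) = 0.6943 tickets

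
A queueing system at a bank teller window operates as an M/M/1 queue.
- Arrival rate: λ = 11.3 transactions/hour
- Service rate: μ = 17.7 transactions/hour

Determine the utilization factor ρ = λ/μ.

Server utilization: ρ = λ/μ
ρ = 11.3/17.7 = 0.6384
The server is busy 63.84% of the time.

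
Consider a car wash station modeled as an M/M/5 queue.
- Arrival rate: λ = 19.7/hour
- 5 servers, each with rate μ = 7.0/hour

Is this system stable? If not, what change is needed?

Stability requires ρ = λ/(cμ) < 1
ρ = 19.7/(5 × 7.0) = 19.7/35.00 = 0.5629
Since 0.5629 < 1, the system is STABLE.
The servers are busy 56.29% of the time.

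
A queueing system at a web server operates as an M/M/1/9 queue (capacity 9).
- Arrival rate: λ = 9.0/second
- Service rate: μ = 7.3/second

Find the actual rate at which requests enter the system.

ρ = λ/μ = 9.0/7.3 = 1.23288
P₀ = (1-ρ)/(1-ρ^(K+1)) = (1-1.23288)/(1-1.23288^10) = -0.2329/-7.1135 = 0.03274
P_K = P₀×ρ^K = 0.032738 × 1.23288^9 = 0.032738 × 6.5809 = 0.2154
λ_eff = λ(1-P_K) = 9.0 × (1 - 0.21544) = 9.0 × 0.78456 = 7.0610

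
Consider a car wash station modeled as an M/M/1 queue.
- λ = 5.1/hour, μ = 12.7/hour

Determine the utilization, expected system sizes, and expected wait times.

Step 1: ρ = λ/μ = 5.1/12.7 = 0.4016
Step 2: L = λ/(μ-λ) = 5.1/7.60 = 0.6711
Step 3: Lq = λ²/(μ(μ-λ)) = 26.01/(12.7×7.60) = 0.2695
Step 4: W = 1/(μ-λ) = 1/7.60 = 0.13158
Step 5: Wq = λ/(μ(μ-λ)) = 5.1/(12.7×7.60) = 0.05284
Step 6: P(0) = 1-ρ = 0.5984
Verify: L = λW = 5.1×0.13158 = 0.6711 ✔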